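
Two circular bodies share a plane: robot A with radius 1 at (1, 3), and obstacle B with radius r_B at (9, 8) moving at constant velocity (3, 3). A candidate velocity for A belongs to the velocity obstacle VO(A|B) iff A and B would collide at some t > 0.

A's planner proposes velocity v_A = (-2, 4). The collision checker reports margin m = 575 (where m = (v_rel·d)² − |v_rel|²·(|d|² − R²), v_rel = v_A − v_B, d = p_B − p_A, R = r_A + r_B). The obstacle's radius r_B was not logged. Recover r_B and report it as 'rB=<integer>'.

m = 575
d = (8, 5);  v_rel = (-5, 1),  |v_rel|² = 26
v_rel×d = (-5)·(5) − (1)·(8) = -33
since m = R²·26 − (-33)²:  R² = (1089 + 575) / 26 = 64
R = √64 = 8  ⇒  r_B = 8 − 1 = 7

rB=7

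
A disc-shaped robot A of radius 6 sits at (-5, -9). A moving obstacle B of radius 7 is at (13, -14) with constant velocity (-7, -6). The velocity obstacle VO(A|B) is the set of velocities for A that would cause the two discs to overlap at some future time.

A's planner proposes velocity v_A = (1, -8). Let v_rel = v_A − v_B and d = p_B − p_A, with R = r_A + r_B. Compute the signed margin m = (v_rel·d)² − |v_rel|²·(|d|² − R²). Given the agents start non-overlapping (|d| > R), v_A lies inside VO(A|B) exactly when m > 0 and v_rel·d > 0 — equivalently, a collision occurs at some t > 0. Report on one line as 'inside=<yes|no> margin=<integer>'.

d = (18, -5),  |d|² = 349;  R = 6+7 = 13,  c = 349−13² = 180
v_rel = (8, -2),  |v_rel|² = 68;  v_rel·d = (8)·(18) + (-2)·(-5) = 154
68·t² − 308·t + 180 = 0  ⇒  m = 154² − 68·180 = 11476
m = 11476 > 0,  v_rel·d = 154 > 0  ⇒  inside

inside=yes margin=11476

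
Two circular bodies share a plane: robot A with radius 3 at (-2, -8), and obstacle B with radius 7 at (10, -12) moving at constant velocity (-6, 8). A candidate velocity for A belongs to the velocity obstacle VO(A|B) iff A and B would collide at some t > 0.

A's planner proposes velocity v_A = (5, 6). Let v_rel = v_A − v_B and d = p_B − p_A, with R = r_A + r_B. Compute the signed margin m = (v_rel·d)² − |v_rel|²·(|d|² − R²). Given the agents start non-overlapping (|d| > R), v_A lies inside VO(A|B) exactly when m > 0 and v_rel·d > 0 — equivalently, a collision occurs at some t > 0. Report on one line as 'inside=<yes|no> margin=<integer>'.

d = (12, -4),  |d|² = 160;  R = 3+7 = 10,  c = 160−10² = 60
v_rel = (11, -2),  |v_rel|² = 125;  v_rel·d = (11)·(12) + (-2)·(-4) = 140
125·t² − 280·t + 60 = 0  ⇒  m = 140² − 125·60 = 12100
m = 12100 > 0,  v_rel·d = 140 > 0  ⇒  inside

inside=yes margin=12100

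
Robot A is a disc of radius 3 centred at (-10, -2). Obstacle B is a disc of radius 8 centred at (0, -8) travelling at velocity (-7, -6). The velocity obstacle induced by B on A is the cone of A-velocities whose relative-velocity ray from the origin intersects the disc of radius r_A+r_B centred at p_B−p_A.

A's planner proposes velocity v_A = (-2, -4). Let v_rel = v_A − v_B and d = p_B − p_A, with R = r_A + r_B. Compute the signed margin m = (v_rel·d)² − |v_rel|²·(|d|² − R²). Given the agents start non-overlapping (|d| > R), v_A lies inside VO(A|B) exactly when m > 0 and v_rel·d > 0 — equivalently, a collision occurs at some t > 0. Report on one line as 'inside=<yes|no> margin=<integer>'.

d = (10, -6),  |d|² = 136;  R = 3+8 = 11,  c = 136−11² = 15
v_rel = (5, 2),  |v_rel|² = 29;  v_rel·d = (5)·(10) + (2)·(-6) = 38
29·t² − 76·t + 15 = 0  ⇒  m = 38² − 29·15 = 1009
m = 1009 > 0,  v_rel·d = 38 > 0  ⇒  inside

inside=yes margin=1009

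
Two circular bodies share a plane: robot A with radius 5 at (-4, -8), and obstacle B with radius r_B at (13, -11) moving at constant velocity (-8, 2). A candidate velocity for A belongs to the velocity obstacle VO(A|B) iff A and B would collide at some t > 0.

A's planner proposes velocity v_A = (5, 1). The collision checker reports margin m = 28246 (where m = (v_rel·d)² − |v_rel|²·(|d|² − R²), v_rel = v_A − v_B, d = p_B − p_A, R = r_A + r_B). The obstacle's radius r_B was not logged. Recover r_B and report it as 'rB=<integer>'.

m = 28246
d = (17, -3);  v_rel = (13, -1),  |v_rel|² = 170
v_rel×d = (13)·(-3) − (-1)·(17) = -22
since m = R²·170 − (-22)²:  R² = (484 + 28246) / 170 = 169
R = √169 = 13  ⇒  r_B = 13 − 5 = 8

rB=8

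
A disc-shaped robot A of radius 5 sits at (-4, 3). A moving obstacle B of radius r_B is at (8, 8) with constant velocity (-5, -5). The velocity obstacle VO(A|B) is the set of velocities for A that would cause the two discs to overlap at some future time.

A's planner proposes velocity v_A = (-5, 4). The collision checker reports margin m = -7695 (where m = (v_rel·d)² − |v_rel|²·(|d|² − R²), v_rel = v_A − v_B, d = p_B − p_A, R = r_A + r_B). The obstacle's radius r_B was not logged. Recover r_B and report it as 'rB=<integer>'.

m = -7695
d = (12, 5);  v_rel = (0, 9),  |v_rel|² = 81
v_rel×d = (0)·(5) − (9)·(12) = -108
since m = R²·81 − (-108)²:  R² = (11664 + -7695) / 81 = 49
R = √49 = 7  ⇒  r_B = 7 − 5 = 2

rB=2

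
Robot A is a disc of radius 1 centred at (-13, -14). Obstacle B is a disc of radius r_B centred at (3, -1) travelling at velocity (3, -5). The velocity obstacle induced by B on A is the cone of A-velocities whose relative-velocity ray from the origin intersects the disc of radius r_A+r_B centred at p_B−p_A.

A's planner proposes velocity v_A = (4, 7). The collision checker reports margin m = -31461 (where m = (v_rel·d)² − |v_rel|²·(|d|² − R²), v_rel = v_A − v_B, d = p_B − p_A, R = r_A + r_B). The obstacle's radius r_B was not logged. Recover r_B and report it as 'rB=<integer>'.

m = -31461
d = (16, 13);  v_rel = (1, 12),  |v_rel|² = 145
v_rel×d = (1)·(13) − (12)·(16) = -179
since m = R²·145 − (-179)²:  R² = (32041 + -31461) / 145 = 4
R = √4 = 2  ⇒  r_B = 2 − 1 = 1

rB=1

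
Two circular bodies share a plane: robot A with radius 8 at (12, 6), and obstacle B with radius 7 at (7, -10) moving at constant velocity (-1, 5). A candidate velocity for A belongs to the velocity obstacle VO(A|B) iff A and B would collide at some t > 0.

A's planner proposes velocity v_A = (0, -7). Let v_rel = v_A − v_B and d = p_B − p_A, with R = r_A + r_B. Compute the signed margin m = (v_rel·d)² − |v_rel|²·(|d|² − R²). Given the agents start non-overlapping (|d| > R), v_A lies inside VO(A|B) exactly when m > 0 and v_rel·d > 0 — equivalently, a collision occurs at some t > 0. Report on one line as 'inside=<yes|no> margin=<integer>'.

d = (-5, -16),  |d|² = 281;  R = 8+7 = 15,  c = 281−15² = 56
v_rel = (1, -12),  |v_rel|² = 145;  v_rel·d = (1)·(-5) + (-12)·(-16) = 187
145·t² − 374·t + 56 = 0  ⇒  m = 187² − 145·56 = 26849
m = 26849 > 0,  v_rel·d = 187 > 0  ⇒  inside

inside=yes margin=26849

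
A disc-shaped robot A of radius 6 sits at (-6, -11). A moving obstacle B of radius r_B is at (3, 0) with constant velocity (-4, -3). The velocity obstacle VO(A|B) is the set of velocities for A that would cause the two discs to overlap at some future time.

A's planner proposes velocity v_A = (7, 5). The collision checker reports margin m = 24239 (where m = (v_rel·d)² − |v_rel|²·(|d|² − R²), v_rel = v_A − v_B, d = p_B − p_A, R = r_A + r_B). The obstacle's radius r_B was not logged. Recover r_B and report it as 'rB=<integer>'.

m = 24239
d = (9, 11);  v_rel = (11, 8),  |v_rel|² = 185
v_rel×d = (11)·(11) − (8)·(9) = 49
since m = R²·185 − 49²:  R² = (2401 + 24239) / 185 = 144
R = √144 = 12  ⇒  r_B = 12 − 6 = 6

rB=6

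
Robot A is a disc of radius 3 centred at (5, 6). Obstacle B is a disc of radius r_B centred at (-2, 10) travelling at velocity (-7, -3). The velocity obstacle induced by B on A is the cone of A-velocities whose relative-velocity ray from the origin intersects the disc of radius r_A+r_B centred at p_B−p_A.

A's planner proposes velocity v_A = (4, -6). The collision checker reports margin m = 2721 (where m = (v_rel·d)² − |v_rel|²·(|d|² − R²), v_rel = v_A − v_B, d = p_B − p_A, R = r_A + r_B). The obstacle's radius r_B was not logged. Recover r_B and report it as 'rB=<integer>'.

m = 2721
d = (-7, 4);  v_rel = (11, -3),  |v_rel|² = 130
v_rel×d = (11)·(4) − (-3)·(-7) = 23
since m = R²·130 − 23²:  R² = (529 + 2721) / 130 = 25
R = √25 = 5  ⇒  r_B = 5 − 3 = 2

rB=2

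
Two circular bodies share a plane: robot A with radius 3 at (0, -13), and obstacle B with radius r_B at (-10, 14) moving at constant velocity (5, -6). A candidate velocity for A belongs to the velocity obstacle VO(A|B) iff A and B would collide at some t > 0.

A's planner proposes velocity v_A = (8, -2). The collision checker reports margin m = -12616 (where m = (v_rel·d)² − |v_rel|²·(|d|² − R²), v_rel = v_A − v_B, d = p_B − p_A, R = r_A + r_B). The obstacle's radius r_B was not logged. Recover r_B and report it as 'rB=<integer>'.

m = -12616
d = (-10, 27);  v_rel = (3, 4),  |v_rel|² = 25
v_rel×d = (3)·(27) − (4)·(-10) = 121
since m = R²·25 − 121²:  R² = (14641 + -12616) / 25 = 81
R = √81 = 9  ⇒  r_B = 9 − 3 = 6

rB=6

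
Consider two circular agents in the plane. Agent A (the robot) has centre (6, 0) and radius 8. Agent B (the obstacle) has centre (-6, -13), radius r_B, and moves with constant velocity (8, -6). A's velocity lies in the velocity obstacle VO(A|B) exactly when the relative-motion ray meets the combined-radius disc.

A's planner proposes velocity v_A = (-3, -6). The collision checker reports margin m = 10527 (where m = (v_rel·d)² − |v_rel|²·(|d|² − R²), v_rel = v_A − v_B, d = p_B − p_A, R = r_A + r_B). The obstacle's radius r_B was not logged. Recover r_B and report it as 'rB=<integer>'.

m = 10527
d = (-12, -13);  v_rel = (-11, 0),  |v_rel|² = 121
v_rel×d = (-11)·(-13) − (0)·(-12) = 143
since m = R²·121 − 143²:  R² = (20449 + 10527) / 121 = 256
R = √256 = 16  ⇒  r_B = 16 − 8 = 8

rB=8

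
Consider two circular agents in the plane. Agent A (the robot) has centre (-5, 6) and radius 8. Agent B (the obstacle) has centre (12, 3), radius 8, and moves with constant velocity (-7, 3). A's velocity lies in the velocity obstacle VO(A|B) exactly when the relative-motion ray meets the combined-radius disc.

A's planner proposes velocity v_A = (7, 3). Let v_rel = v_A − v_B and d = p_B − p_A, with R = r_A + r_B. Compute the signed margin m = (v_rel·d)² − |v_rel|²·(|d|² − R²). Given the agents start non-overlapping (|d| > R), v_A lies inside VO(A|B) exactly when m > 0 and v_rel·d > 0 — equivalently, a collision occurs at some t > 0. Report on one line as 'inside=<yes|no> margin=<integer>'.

d = (17, -3),  |d|² = 298;  R = 8+8 = 16,  c = 298−16² = 42
v_rel = (14, 0),  |v_rel|² = 196;  v_rel·d = (14)·(17) + (0)·(-3) = 238
196·t² − 476·t + 42 = 0  ⇒  m = 238² − 196·42 = 48412
m = 48412 > 0,  v_rel·d = 238 > 0  ⇒  inside

inside=yes margin=48412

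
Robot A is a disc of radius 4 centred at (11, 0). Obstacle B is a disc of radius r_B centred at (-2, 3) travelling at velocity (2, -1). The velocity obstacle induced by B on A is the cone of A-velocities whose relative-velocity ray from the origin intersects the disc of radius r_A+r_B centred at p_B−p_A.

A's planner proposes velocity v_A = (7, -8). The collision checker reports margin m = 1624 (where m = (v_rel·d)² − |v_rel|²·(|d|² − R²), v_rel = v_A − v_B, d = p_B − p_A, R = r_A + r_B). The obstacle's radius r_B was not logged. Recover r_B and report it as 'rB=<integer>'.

m = 1624
d = (-13, 3);  v_rel = (5, -7),  |v_rel|² = 74
v_rel×d = (5)·(3) − (-7)·(-13) = -76
since m = R²·74 − (-76)²:  R² = (5776 + 1624) / 74 = 100
R = √100 = 10  ⇒  r_B = 10 − 4 = 6

rB=6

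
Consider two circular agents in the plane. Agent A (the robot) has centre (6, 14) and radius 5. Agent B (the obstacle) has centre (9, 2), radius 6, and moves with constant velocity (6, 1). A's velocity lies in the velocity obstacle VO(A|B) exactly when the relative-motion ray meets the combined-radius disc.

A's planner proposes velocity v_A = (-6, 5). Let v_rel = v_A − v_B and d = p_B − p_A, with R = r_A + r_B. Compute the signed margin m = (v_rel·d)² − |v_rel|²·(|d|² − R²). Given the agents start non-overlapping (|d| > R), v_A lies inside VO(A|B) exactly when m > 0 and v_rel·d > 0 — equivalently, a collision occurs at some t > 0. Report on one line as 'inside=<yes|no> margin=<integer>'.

d = (3, -12),  |d|² = 153;  R = 5+6 = 11,  c = 153−11² = 32
v_rel = (-12, 4),  |v_rel|² = 160;  v_rel·d = (-12)·(3) + (4)·(-12) = -84
160·t² + 168·t + 32 = 0  ⇒  m = (-84)² − 160·32 = 1936
m = 1936 > 0,  v_rel·d = -84 < 0  ⇒  outside

inside=no margin=1936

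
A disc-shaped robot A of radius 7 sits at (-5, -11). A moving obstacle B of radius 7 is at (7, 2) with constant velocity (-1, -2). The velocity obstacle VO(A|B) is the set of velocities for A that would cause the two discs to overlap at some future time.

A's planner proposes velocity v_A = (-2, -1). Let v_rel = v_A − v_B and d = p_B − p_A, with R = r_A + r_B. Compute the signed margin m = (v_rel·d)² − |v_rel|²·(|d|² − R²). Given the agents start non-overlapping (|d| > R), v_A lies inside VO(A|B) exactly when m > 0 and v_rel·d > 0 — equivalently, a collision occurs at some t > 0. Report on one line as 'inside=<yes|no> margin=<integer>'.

d = (12, 13),  |d|² = 313;  R = 7+7 = 14,  c = 313−14² = 117
v_rel = (-1, 1),  |v_rel|² = 2;  v_rel·d = (-1)·(12) + (1)·(13) = 1
2·t² − 2·t + 117 = 0  ⇒  m = 1² − 2·117 = -233
m = -233 < 0,  v_rel·d = 1 > 0  ⇒  outside

inside=no margin=-233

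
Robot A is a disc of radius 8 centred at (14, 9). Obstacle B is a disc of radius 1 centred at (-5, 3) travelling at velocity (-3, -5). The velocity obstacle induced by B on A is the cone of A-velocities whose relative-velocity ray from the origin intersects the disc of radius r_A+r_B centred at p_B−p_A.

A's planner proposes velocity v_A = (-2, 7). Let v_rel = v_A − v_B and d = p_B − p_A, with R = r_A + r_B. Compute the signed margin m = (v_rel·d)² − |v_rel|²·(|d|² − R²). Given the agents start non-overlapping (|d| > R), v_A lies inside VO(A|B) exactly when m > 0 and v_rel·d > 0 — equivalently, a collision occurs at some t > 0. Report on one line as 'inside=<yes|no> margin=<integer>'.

d = (-19, -6),  |d|² = 397;  R = 8+1 = 9,  c = 397−9² = 316
v_rel = (1, 12),  |v_rel|² = 145;  v_rel·d = (1)·(-19) + (12)·(-6) = -91
145·t² + 182·t + 316 = 0  ⇒  m = (-91)² − 145·316 = -37539
m = -37539 < 0,  v_rel·d = -91 < 0  ⇒  outside

inside=no margin=-37539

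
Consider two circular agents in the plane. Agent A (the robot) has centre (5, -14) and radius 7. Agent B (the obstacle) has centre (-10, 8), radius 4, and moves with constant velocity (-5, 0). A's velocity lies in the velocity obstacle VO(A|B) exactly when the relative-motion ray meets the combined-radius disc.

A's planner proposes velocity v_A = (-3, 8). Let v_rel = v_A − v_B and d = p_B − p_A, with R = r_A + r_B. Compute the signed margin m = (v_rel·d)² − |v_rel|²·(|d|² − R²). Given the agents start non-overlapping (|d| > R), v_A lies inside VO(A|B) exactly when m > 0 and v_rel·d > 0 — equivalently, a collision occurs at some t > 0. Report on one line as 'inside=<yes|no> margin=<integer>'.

d = (-15, 22),  |d|² = 709;  R = 7+4 = 11,  c = 709−11² = 588
v_rel = (2, 8),  |v_rel|² = 68;  v_rel·d = (2)·(-15) + (8)·(22) = 146
68·t² − 292·t + 588 = 0  ⇒  m = 146² − 68·588 = -18668
m = -18668 < 0,  v_rel·d = 146 > 0  ⇒  outside

inside=no margin=-18668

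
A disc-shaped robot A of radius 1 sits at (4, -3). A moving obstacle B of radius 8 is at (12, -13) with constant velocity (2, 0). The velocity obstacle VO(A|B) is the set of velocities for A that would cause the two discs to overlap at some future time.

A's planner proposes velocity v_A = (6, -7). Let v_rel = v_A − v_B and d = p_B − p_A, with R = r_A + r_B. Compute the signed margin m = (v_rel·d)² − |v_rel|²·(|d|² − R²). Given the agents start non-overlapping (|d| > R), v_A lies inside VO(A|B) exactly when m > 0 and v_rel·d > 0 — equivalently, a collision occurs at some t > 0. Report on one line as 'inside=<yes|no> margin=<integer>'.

d = (8, -10),  |d|² = 164;  R = 1+8 = 9,  c = 164−9² = 83
v_rel = (4, -7),  |v_rel|² = 65;  v_rel·d = (4)·(8) + (-7)·(-10) = 102
65·t² − 204·t + 83 = 0  ⇒  m = 102² − 65·83 = 5009
m = 5009 > 0,  v_rel·d = 102 > 0  ⇒  inside

inside=yes margin=5009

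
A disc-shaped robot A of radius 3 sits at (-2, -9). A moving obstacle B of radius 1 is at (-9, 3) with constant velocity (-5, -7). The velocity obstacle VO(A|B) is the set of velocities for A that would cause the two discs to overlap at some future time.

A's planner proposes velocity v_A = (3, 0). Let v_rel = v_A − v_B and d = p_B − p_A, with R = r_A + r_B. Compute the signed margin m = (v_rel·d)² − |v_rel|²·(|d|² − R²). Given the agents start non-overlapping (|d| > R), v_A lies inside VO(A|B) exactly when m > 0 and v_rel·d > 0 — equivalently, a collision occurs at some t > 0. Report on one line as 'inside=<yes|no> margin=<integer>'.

d = (-7, 12),  |d|² = 193;  R = 3+1 = 4,  c = 193−4² = 177
v_rel = (8, 7),  |v_rel|² = 113;  v_rel·d = (8)·(-7) + (7)·(12) = 28
113·t² − 56·t + 177 = 0  ⇒  m = 28² − 113·177 = -19217
m = -19217 < 0,  v_rel·d = 28 > 0  ⇒  outside

inside=no margin=-19217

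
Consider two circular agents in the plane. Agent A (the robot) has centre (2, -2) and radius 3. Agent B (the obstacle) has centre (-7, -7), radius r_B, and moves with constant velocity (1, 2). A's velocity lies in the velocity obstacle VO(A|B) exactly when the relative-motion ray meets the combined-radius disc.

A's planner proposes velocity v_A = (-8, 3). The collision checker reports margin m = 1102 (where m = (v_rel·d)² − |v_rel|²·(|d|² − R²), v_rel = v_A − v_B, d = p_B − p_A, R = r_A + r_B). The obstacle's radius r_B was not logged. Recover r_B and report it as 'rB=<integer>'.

m = 1102
d = (-9, -5);  v_rel = (-9, 1),  |v_rel|² = 82
v_rel×d = (-9)·(-5) − (1)·(-9) = 54
since m = R²·82 − 54²:  R² = (2916 + 1102) / 82 = 49
R = √49 = 7  ⇒  r_B = 7 − 3 = 4

rB=4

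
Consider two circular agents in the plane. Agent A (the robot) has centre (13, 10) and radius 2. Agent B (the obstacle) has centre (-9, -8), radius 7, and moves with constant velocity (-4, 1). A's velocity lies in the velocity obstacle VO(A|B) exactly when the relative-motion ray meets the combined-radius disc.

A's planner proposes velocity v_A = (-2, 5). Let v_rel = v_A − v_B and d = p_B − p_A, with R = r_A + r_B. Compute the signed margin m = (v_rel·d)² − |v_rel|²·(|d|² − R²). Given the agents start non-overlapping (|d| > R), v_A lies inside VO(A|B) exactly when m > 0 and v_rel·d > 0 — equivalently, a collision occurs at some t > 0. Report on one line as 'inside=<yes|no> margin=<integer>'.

d = (-22, -18),  |d|² = 808;  R = 2+7 = 9,  c = 808−9² = 727
v_rel = (2, 4),  |v_rel|² = 20;  v_rel·d = (2)·(-22) + (4)·(-18) = -116
20·t² + 232·t + 727 = 0  ⇒  m = (-116)² − 20·727 = -1084
m = -1084 < 0,  v_rel·d = -116 < 0  ⇒  outside

inside=no margin=-1084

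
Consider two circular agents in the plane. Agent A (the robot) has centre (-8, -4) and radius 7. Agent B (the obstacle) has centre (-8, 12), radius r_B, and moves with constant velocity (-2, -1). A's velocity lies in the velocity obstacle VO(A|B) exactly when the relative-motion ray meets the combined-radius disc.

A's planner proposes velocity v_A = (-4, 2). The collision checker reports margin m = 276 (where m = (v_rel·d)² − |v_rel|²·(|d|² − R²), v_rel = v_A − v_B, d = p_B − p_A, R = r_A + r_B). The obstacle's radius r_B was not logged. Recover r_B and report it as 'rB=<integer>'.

m = 276
d = (0, 16);  v_rel = (-2, 3),  |v_rel|² = 13
v_rel×d = (-2)·(16) − (3)·(0) = -32
since m = R²·13 − (-32)²:  R² = (1024 + 276) / 13 = 100
R = √100 = 10  ⇒  r_B = 10 − 7 = 3

rB=3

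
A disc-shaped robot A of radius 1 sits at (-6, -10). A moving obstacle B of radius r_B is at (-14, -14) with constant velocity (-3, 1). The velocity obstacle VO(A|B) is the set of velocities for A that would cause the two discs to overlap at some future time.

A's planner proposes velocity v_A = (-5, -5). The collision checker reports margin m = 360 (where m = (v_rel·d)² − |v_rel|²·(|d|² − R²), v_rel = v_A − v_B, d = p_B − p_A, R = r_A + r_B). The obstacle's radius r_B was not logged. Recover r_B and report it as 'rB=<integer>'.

m = 360
d = (-8, -4);  v_rel = (-2, -6),  |v_rel|² = 40
v_rel×d = (-2)·(-4) − (-6)·(-8) = -40
since m = R²·40 − (-40)²:  R² = (1600 + 360) / 40 = 49
R = √49 = 7  ⇒  r_B = 7 − 1 = 6

rB=6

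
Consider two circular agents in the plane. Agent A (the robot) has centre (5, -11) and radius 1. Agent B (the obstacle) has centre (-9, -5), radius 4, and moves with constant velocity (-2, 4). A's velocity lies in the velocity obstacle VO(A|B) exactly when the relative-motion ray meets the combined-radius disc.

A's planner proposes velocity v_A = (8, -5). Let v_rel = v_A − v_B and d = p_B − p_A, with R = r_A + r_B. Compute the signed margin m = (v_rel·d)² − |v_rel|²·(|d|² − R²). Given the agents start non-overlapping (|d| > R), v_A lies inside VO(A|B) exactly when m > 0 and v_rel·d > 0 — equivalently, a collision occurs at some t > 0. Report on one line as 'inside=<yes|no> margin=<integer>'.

d = (-14, 6),  |d|² = 232;  R = 1+4 = 5,  c = 232−5² = 207
v_rel = (10, -9),  |v_rel|² = 181;  v_rel·d = (10)·(-14) + (-9)·(6) = -194
181·t² + 388·t + 207 = 0  ⇒  m = (-194)² − 181·207 = 169
m = 169 > 0,  v_rel·d = -194 < 0  ⇒  outside

inside=no margin=169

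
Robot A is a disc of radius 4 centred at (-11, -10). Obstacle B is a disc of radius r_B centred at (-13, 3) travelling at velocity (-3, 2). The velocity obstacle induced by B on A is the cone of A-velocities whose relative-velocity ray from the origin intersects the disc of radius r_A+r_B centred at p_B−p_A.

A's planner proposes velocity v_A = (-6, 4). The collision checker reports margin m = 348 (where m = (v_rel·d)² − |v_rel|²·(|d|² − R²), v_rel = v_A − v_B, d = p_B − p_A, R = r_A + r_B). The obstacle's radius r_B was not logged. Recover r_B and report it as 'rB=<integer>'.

m = 348
d = (-2, 13);  v_rel = (-3, 2),  |v_rel|² = 13
v_rel×d = (-3)·(13) − (2)·(-2) = -35
since m = R²·13 − (-35)²:  R² = (1225 + 348) / 13 = 121
R = √121 = 11  ⇒  r_B = 11 − 4 = 7

rB=7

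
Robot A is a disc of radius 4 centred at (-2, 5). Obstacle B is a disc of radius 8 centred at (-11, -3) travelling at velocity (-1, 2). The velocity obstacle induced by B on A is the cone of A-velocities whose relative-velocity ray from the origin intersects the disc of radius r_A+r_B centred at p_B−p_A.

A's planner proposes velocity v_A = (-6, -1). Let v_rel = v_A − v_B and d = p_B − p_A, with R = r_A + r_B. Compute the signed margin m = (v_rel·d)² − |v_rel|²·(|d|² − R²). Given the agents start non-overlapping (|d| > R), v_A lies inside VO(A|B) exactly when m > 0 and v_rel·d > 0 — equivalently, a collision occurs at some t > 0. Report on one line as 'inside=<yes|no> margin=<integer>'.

d = (-9, -8),  |d|² = 145;  R = 4+8 = 12,  c = 145−12² = 1
v_rel = (-5, -3),  |v_rel|² = 34;  v_rel·d = (-5)·(-9) + (-3)·(-8) = 69
34·t² − 138·t + 1 = 0  ⇒  m = 69² − 34·1 = 4727
m = 4727 > 0,  v_rel·d = 69 > 0  ⇒  inside

inside=yes margin=4727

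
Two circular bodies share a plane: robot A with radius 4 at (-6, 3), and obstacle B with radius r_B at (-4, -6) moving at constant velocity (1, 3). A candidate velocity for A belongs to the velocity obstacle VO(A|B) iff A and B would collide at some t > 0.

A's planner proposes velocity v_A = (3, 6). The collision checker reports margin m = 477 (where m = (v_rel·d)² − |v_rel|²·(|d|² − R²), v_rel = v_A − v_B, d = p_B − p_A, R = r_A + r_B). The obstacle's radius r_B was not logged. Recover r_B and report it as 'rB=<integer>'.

m = 477
d = (2, -9);  v_rel = (2, 3),  |v_rel|² = 13
v_rel×d = (2)·(-9) − (3)·(2) = -24
since m = R²·13 − (-24)²:  R² = (576 + 477) / 13 = 81
R = √81 = 9  ⇒  r_B = 9 − 4 = 5

rB=5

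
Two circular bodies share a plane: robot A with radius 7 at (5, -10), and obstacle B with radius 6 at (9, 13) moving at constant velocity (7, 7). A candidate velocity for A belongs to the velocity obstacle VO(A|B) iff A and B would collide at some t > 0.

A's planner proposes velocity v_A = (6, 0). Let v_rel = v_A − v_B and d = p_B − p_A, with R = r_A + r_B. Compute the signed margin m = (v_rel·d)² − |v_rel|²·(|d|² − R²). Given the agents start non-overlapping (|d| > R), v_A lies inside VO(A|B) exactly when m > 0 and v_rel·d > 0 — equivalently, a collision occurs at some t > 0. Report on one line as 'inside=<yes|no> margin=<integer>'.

d = (4, 23),  |d|² = 545;  R = 7+6 = 13,  c = 545−13² = 376
v_rel = (-1, -7),  |v_rel|² = 50;  v_rel·d = (-1)·(4) + (-7)·(23) = -165
50·t² + 330·t + 376 = 0  ⇒  m = (-165)² − 50·376 = 8425
m = 8425 > 0,  v_rel·d = -165 < 0  ⇒  outside

inside=no margin=8425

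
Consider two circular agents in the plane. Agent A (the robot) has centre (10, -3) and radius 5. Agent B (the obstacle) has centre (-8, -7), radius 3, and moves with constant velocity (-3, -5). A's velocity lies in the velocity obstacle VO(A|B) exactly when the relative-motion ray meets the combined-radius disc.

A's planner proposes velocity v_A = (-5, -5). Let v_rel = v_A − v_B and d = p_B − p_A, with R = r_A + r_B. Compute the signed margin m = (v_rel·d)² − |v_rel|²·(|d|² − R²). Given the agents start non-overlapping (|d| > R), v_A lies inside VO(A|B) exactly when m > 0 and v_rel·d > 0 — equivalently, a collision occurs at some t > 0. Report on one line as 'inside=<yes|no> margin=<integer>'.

d = (-18, -4),  |d|² = 340;  R = 5+3 = 8,  c = 340−8² = 276
v_rel = (-2, 0),  |v_rel|² = 4;  v_rel·d = (-2)·(-18) + (0)·(-4) = 36
4·t² − 72·t + 276 = 0  ⇒  m = 36² − 4·276 = 192
m = 192 > 0,  v_rel·d = 36 > 0  ⇒  inside

inside=yes margin=192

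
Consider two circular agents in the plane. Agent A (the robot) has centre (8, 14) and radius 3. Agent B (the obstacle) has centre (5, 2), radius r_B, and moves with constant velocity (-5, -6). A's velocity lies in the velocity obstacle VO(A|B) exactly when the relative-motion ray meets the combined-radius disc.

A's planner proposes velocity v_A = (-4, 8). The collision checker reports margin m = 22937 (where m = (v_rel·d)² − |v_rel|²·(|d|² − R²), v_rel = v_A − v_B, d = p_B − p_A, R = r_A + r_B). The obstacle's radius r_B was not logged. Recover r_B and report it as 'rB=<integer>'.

m = 22937
d = (-3, -12);  v_rel = (1, 14),  |v_rel|² = 197
v_rel×d = (1)·(-12) − (14)·(-3) = 30
since m = R²·197 − 30²:  R² = (900 + 22937) / 197 = 121
R = √121 = 11  ⇒  r_B = 11 − 3 = 8

rB=8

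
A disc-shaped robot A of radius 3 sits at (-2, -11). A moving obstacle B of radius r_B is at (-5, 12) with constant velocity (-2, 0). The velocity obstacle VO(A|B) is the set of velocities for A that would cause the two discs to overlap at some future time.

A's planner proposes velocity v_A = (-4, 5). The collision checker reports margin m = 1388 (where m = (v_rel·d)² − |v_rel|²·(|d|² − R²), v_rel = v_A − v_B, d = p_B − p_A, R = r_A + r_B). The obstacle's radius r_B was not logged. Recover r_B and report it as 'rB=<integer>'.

m = 1388
d = (-3, 23);  v_rel = (-2, 5),  |v_rel|² = 29
v_rel×d = (-2)·(23) − (5)·(-3) = -31
since m = R²·29 − (-31)²:  R² = (961 + 1388) / 29 = 81
R = √81 = 9  ⇒  r_B = 9 − 3 = 6

rB=6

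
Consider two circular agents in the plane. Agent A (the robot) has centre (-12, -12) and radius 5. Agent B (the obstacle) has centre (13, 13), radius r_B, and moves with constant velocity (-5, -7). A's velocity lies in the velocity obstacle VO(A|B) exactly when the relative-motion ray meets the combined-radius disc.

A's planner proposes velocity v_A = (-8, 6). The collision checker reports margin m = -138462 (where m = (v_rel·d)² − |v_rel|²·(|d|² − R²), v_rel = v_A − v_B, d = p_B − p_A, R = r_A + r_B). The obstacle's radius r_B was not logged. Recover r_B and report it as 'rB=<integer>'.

m = -138462
d = (25, 25);  v_rel = (-3, 13),  |v_rel|² = 178
v_rel×d = (-3)·(25) − (13)·(25) = -400
since m = R²·178 − (-400)²:  R² = (160000 + -138462) / 178 = 121
R = √121 = 11  ⇒  r_B = 11 − 5 = 6

rB=6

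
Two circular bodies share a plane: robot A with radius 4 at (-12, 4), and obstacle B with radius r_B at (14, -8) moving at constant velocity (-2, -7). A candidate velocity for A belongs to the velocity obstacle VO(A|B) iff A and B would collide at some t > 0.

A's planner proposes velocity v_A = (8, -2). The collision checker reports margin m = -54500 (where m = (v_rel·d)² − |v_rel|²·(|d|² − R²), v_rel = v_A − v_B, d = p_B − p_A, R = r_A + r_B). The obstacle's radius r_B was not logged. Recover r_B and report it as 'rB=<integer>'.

m = -54500
d = (26, -12);  v_rel = (10, 5),  |v_rel|² = 125
v_rel×d = (10)·(-12) − (5)·(26) = -250
since m = R²·125 − (-250)²:  R² = (62500 + -54500) / 125 = 64
R = √64 = 8  ⇒  r_B = 8 − 4 = 4

rB=4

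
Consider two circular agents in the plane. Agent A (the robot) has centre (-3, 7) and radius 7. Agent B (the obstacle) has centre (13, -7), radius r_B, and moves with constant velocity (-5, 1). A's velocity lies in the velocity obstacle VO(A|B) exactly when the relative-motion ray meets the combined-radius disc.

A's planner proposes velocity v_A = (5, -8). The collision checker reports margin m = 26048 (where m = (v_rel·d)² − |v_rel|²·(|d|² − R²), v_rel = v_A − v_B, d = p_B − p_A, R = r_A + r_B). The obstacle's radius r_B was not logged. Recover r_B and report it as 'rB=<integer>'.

m = 26048
d = (16, -14);  v_rel = (10, -9),  |v_rel|² = 181
v_rel×d = (10)·(-14) − (-9)·(16) = 4
since m = R²·181 − 4²:  R² = (16 + 26048) / 181 = 144
R = √144 = 12  ⇒  r_B = 12 − 7 = 5

rB=5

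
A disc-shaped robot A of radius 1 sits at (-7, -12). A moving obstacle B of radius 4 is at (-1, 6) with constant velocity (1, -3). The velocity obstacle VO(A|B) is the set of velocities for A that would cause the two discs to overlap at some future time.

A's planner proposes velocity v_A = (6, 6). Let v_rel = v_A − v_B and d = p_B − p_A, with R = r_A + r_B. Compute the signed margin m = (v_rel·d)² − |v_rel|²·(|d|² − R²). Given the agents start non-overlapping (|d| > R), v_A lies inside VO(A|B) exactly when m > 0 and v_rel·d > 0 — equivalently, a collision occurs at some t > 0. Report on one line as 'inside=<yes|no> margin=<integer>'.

d = (6, 18),  |d|² = 360;  R = 1+4 = 5,  c = 360−5² = 335
v_rel = (5, 9),  |v_rel|² = 106;  v_rel·d = (5)·(6) + (9)·(18) = 192
106·t² − 384·t + 335 = 0  ⇒  m = 192² − 106·335 = 1354
m = 1354 > 0,  v_rel·d = 192 > 0  ⇒  inside

inside=yes margin=1354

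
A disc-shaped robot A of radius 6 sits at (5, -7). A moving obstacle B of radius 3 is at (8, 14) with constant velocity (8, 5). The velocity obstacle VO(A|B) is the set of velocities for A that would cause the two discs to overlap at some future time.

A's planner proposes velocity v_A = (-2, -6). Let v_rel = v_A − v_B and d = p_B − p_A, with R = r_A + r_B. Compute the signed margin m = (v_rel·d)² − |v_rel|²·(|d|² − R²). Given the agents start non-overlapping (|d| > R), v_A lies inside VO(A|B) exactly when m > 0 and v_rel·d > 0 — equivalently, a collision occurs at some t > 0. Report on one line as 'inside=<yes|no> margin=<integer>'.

d = (3, 21),  |d|² = 450;  R = 6+3 = 9,  c = 450−9² = 369
v_rel = (-10, -11),  |v_rel|² = 221;  v_rel·d = (-10)·(3) + (-11)·(21) = -261
221·t² + 522·t + 369 = 0  ⇒  m = (-261)² − 221·369 = -13428
m = -13428 < 0,  v_rel·d = -261 < 0  ⇒  outside

inside=no margin=-13428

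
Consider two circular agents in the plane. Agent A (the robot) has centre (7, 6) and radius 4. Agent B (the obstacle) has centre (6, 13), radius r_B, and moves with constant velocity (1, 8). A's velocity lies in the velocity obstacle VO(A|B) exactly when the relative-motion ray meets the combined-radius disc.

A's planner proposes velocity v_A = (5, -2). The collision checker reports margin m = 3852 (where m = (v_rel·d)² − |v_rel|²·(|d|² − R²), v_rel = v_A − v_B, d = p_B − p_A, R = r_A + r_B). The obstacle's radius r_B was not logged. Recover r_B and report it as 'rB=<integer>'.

m = 3852
d = (-1, 7);  v_rel = (4, -10),  |v_rel|² = 116
v_rel×d = (4)·(7) − (-10)·(-1) = 18
since m = R²·116 − 18²:  R² = (324 + 3852) / 116 = 36
R = √36 = 6  ⇒  r_B = 6 − 4 = 2

rB=2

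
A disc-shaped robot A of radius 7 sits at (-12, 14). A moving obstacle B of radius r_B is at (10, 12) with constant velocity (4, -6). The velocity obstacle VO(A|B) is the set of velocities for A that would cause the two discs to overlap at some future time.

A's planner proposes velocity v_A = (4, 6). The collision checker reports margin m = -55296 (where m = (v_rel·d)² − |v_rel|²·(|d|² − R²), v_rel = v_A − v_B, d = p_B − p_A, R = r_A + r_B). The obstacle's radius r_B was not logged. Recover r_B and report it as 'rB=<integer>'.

m = -55296
d = (22, -2);  v_rel = (0, 12),  |v_rel|² = 144
v_rel×d = (0)·(-2) − (12)·(22) = -264
since m = R²·144 − (-264)²:  R² = (69696 + -55296) / 144 = 100
R = √100 = 10  ⇒  r_B = 10 − 7 = 3

rB=3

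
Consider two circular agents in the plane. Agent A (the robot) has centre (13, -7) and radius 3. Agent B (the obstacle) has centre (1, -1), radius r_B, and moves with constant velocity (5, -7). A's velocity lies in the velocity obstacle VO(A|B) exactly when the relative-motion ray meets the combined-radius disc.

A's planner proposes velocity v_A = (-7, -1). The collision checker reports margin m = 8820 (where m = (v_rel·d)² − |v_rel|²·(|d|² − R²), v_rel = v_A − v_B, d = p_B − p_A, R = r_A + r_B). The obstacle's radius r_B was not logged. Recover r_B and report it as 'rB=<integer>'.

m = 8820
d = (-12, 6);  v_rel = (-12, 6),  |v_rel|² = 180
v_rel×d = (-12)·(6) − (6)·(-12) = 0
since m = R²·180 − 0²:  R² = (0 + 8820) / 180 = 49
R = √49 = 7  ⇒  r_B = 7 − 3 = 4

rB=4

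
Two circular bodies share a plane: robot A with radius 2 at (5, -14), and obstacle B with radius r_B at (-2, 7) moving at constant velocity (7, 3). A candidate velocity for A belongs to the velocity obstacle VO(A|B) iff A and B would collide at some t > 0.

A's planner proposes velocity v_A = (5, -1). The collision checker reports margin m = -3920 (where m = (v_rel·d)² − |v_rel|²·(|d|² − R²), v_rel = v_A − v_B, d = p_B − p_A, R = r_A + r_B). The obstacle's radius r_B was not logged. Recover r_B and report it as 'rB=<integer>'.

m = -3920
d = (-7, 21);  v_rel = (-2, -4),  |v_rel|² = 20
v_rel×d = (-2)·(21) − (-4)·(-7) = -70
since m = R²·20 − (-70)²:  R² = (4900 + -3920) / 20 = 49
R = √49 = 7  ⇒  r_B = 7 − 2 = 5

rB=5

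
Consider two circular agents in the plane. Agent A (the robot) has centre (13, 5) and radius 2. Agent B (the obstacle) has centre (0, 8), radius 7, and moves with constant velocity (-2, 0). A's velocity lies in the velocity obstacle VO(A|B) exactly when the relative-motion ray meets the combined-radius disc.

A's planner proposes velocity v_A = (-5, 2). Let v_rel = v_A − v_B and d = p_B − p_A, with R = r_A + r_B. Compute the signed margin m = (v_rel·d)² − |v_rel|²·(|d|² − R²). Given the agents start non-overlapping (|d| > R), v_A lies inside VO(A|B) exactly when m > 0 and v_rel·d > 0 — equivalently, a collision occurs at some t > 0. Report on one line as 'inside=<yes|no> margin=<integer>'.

d = (-13, 3),  |d|² = 178;  R = 2+7 = 9,  c = 178−9² = 97
v_rel = (-3, 2),  |v_rel|² = 13;  v_rel·d = (-3)·(-13) + (2)·(3) = 45
13·t² − 90·t + 97 = 0  ⇒  m = 45² − 13·97 = 764
m = 764 > 0,  v_rel·d = 45 > 0  ⇒  inside

inside=yes margin=764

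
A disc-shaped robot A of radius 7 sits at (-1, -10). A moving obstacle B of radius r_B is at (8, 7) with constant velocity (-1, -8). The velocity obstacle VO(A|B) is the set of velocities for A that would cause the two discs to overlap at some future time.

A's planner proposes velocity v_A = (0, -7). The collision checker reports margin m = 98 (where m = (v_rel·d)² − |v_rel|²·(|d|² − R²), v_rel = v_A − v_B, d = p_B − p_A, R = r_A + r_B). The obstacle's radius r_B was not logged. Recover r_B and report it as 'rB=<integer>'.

m = 98
d = (9, 17);  v_rel = (1, 1),  |v_rel|² = 2
v_rel×d = (1)·(17) − (1)·(9) = 8
since m = R²·2 − 8²:  R² = (64 + 98) / 2 = 81
R = √81 = 9  ⇒  r_B = 9 − 7 = 2

rB=2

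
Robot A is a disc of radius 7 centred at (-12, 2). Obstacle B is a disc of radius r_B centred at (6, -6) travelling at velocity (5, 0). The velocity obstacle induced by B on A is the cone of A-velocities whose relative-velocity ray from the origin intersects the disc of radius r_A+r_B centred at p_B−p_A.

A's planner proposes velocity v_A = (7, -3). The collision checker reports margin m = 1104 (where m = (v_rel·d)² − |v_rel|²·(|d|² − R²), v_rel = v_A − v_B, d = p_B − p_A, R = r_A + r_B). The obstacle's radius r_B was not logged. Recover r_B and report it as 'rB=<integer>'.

m = 1104
d = (18, -8);  v_rel = (2, -3),  |v_rel|² = 13
v_rel×d = (2)·(-8) − (-3)·(18) = 38
since m = R²·13 − 38²:  R² = (1444 + 1104) / 13 = 196
R = √196 = 14  ⇒  r_B = 14 − 7 = 7

rB=7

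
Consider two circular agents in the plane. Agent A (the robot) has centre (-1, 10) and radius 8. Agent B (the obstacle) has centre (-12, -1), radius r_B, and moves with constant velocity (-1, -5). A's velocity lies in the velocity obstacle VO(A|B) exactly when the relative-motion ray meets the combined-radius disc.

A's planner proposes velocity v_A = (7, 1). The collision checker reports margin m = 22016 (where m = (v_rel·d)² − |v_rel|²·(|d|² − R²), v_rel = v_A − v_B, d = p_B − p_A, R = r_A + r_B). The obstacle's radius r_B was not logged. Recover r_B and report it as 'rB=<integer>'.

m = 22016
d = (-11, -11);  v_rel = (8, 6),  |v_rel|² = 100
v_rel×d = (8)·(-11) − (6)·(-11) = -22
since m = R²·100 − (-22)²:  R² = (484 + 22016) / 100 = 225
R = √225 = 15  ⇒  r_B = 15 − 8 = 7

rB=7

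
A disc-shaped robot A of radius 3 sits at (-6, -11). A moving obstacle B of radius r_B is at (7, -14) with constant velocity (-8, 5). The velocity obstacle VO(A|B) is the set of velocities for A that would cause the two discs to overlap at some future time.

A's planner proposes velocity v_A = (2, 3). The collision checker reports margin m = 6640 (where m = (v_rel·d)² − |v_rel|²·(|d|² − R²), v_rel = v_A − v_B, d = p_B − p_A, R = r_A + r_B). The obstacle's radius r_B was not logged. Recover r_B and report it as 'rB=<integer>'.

m = 6640
d = (13, -3);  v_rel = (10, -2),  |v_rel|² = 104
v_rel×d = (10)·(-3) − (-2)·(13) = -4
since m = R²·104 − (-4)²:  R² = (16 + 6640) / 104 = 64
R = √64 = 8  ⇒  r_B = 8 − 3 = 5

rB=5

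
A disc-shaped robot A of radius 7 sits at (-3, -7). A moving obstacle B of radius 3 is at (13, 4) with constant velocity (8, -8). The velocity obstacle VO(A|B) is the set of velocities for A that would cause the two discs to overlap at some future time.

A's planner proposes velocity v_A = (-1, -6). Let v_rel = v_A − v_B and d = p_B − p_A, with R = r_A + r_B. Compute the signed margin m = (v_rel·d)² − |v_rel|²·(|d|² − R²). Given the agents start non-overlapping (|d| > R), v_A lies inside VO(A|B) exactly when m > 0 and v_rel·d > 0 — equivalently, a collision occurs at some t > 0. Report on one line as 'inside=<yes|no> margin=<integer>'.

d = (16, 11),  |d|² = 377;  R = 7+3 = 10,  c = 377−10² = 277
v_rel = (-9, 2),  |v_rel|² = 85;  v_rel·d = (-9)·(16) + (2)·(11) = -122
85·t² + 244·t + 277 = 0  ⇒  m = (-122)² − 85·277 = -8661
m = -8661 < 0,  v_rel·d = -122 < 0  ⇒  outside

inside=no margin=-8661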